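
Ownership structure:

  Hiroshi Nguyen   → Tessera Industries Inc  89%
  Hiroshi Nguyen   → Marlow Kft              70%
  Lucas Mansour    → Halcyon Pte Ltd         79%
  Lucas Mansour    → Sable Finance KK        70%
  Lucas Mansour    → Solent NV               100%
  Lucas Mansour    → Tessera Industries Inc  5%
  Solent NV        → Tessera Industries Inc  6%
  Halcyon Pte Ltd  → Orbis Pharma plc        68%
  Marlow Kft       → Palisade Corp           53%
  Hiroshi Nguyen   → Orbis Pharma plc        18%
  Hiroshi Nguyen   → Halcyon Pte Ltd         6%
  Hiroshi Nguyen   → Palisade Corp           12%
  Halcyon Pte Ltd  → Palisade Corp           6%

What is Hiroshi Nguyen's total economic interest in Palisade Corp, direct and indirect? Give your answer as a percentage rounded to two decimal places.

Hiroshi reaches Palisade along 3 paths.
Direct stake: 12% = 12%.
Via Halcyon: 6% × 6% = 0.36%.
Via Marlow: 70% × 53% = 37.1%.
Total: 12% + 0.36% + 37.1% = 49.46%.

49.46%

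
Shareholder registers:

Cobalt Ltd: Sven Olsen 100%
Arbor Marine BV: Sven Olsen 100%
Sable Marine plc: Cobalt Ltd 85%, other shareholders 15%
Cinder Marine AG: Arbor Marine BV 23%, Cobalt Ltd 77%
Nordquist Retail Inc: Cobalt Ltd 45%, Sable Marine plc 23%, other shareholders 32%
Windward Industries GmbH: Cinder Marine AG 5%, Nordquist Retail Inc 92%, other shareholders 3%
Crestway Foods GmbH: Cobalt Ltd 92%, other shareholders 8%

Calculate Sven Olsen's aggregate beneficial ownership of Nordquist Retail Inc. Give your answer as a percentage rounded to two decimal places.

64.55%

Sven reaches Nordquist along 2 paths.
Via Cobalt: 100% × 45% = 45%.
Via Cobalt → Sable: 100% × 85% × 23% = 19.55%.
Total: 45% + 19.55% = 64.55%.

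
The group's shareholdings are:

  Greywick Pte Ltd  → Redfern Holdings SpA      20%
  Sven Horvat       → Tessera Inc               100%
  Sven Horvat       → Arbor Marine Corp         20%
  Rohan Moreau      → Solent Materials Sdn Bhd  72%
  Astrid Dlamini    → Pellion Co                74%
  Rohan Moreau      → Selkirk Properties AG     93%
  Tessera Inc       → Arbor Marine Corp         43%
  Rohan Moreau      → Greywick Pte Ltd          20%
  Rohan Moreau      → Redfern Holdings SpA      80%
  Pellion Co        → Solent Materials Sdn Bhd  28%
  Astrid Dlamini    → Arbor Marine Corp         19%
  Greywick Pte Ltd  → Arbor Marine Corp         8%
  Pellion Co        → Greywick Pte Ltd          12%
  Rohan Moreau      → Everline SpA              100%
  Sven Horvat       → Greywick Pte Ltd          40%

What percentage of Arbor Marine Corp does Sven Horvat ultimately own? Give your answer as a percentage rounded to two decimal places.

Sven reaches Arbor along 3 paths.
Direct stake: 20% = 20%.
Via Tessera: 100% × 43% = 43%.
Via Greywick: 40% × 8% = 3.2%.
Total: 20% + 43% + 3.2% = 66.2%.
Rounded: 66.20%.

66.20%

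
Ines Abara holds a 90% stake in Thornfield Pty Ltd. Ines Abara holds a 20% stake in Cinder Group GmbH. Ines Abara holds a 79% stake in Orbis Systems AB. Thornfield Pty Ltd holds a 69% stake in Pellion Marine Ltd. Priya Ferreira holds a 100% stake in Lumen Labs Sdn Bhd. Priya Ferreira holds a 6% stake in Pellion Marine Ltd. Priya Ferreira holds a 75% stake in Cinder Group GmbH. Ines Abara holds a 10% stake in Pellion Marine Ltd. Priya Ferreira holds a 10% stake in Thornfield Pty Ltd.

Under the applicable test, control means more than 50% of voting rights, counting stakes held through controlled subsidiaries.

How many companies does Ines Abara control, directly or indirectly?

Ines holds 90% of Thornfield, so Ines controls Thornfield.
Ines holds 79% of Orbis, so Ines controls Orbis.
Thornfield and Ines together hold 69% + 10% = 79% of Pellion, so Ines controls Pellion.
No other company's threshold is met.
Ines controls 3 companies.

3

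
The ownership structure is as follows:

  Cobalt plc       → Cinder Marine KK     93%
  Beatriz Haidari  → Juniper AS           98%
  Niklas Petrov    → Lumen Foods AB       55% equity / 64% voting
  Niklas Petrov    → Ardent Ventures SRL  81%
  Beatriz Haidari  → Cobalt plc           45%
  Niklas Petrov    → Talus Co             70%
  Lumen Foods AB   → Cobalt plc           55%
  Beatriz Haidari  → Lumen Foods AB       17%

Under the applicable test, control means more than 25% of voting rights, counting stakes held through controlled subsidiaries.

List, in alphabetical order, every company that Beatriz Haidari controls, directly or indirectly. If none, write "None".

Beatriz holds 45% of Cobalt, so Beatriz controls Cobalt.
Cobalt holds 93% of Cinder, so Beatriz controls Cinder.
Beatriz holds 98% of Juniper, so Beatriz controls Juniper.
No other company's threshold is met.

Cinder Marine KK, Cobalt plc, Juniper AS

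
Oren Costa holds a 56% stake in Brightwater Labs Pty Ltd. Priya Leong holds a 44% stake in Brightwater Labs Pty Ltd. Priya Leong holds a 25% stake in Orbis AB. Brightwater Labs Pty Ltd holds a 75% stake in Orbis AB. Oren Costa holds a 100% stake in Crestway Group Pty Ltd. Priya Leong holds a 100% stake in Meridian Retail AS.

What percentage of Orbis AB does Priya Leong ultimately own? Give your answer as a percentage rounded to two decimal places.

58.00%

Priya reaches Orbis along 2 paths.
Direct stake: 25% = 25%.
Via Brightwater: 44% × 75% = 33%.
Total: 25% + 33% = 58%.
Rounded: 58.00%.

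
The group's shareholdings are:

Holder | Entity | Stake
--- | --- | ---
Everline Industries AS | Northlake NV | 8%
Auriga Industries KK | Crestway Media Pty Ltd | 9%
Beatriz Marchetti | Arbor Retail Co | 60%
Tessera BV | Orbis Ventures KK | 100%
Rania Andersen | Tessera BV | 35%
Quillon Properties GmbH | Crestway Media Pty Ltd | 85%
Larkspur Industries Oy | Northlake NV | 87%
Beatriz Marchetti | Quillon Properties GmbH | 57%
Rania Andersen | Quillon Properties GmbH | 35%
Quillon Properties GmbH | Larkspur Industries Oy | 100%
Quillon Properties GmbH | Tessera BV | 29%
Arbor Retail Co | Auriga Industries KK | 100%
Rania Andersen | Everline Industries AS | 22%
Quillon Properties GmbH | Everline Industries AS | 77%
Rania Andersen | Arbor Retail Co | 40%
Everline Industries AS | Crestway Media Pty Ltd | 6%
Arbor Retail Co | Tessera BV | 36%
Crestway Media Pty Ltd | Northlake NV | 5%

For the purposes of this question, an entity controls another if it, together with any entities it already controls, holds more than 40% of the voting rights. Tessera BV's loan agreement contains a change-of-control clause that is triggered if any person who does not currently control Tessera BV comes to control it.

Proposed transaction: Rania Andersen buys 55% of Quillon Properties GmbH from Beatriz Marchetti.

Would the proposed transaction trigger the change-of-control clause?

The purchase adds only to Rania's holdings (Beatriz's stake shrinks), so Rania is the only person who could newly come to control Tessera.
Rania's largest direct stake is 40% in Arbor, which does not meet the threshold, so Rania controls no company.
In Tessera, Rania's side holds only 35%, not > 40%.
So before the transaction, Rania does not control Tessera.
After the purchase, Rania's direct stake in Quillon rises to 35% + 55% = 90%, and Beatriz's stake falls to 2%.
Rania holds 90% of Quillon, so Rania controls Quillon.
Rania and Quillon together hold 35% + 29% = 64% of Tessera, so Rania controls Tessera.
Rania did not control Tessera before and does after, so the clause is triggered.

Yes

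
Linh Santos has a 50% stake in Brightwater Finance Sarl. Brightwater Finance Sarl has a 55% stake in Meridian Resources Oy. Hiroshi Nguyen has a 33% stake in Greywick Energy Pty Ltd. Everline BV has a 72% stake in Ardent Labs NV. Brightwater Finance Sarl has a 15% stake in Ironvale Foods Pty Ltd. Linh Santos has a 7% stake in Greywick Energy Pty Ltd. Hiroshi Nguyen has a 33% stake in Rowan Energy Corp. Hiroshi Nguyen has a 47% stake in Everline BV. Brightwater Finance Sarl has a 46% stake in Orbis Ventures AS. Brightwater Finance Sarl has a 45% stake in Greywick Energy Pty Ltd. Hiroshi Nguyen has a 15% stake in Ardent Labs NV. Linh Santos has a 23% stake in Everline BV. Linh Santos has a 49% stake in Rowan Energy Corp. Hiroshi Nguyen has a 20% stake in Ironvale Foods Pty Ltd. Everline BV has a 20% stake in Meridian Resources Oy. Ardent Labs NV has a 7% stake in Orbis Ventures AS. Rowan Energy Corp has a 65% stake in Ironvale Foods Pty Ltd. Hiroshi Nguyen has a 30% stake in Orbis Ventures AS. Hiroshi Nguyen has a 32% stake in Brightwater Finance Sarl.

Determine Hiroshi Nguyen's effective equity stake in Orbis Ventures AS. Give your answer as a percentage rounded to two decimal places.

Hiroshi reaches Orbis along 4 paths.
Via Brightwater: 32% × 46% = 14.72%.
Direct stake: 30% = 30%.
Via Everline → Ardent: 47% × 72% × 7% = 2.3688%.
Via Ardent: 15% × 7% = 1.05%.
Total: 14.72% + 30% + 2.3688% + 1.05% = 48.1388%.
Rounded: 48.14%.

48.14%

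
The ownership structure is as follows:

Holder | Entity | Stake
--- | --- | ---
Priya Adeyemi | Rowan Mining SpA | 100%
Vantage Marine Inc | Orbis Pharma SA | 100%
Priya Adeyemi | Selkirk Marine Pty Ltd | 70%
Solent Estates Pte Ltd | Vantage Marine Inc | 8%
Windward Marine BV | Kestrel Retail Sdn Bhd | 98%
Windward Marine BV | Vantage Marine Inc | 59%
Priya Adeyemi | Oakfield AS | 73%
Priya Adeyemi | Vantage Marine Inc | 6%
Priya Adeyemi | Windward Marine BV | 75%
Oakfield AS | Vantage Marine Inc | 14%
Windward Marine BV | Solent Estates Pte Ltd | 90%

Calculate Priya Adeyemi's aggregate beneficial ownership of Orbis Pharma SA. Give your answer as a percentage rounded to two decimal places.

Priya reaches Orbis along 4 paths.
Via Windward → Solent → Vantage: 75% × 90% × 8% × 100% = 5.4%.
Via Windward → Vantage: 75% × 59% × 100% = 44.25%.
Via Vantage: 6% × 100% = 6%.
Via Oakfield → Vantage: 73% × 14% × 100% = 10.22%.
Total: 5.4% + 44.25% + 6% + 10.22% = 65.87%.

65.87%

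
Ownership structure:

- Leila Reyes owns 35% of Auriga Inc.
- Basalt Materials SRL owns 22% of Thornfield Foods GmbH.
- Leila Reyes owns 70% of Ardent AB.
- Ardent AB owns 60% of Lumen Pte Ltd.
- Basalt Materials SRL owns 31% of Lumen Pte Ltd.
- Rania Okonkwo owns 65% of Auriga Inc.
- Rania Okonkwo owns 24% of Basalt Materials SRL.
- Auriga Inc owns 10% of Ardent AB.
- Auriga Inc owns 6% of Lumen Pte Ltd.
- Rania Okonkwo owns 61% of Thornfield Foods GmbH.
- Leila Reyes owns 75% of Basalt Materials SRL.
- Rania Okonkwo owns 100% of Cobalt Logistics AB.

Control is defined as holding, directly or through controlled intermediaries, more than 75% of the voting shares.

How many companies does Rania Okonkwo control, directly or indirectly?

1

Rania holds 100% of Cobalt, so Rania controls Cobalt.
No other company's threshold is met.
Rania controls 1 company.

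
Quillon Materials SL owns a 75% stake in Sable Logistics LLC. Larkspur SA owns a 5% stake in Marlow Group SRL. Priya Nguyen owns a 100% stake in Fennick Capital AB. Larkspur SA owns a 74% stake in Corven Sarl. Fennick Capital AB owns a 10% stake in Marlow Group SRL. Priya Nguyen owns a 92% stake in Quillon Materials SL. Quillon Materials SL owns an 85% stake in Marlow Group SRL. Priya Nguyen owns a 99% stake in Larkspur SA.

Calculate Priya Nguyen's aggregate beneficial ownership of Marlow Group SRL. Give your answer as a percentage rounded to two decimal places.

93.15%

Priya reaches Marlow along 3 paths.
Via Quillon: 92% × 85% = 78.2%.
Via Fennick: 100% × 10% = 10%.
Via Larkspur: 99% × 5% = 4.95%.
Total: 78.2% + 10% + 4.95% = 93.15%.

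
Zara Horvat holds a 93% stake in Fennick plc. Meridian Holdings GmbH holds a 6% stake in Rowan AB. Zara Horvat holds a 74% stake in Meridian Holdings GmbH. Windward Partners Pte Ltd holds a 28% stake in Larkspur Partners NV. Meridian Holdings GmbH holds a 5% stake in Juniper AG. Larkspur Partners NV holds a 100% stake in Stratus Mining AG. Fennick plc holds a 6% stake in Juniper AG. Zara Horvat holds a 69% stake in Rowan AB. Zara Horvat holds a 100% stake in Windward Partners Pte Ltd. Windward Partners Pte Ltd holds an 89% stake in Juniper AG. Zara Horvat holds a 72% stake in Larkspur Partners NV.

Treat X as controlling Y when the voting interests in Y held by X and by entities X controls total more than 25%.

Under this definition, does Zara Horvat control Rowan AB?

Zara holds 74% of Meridian, so Zara controls Meridian.
Meridian and Zara together hold 6% + 69% = 75% of Rowan, so Zara controls Rowan.

Yes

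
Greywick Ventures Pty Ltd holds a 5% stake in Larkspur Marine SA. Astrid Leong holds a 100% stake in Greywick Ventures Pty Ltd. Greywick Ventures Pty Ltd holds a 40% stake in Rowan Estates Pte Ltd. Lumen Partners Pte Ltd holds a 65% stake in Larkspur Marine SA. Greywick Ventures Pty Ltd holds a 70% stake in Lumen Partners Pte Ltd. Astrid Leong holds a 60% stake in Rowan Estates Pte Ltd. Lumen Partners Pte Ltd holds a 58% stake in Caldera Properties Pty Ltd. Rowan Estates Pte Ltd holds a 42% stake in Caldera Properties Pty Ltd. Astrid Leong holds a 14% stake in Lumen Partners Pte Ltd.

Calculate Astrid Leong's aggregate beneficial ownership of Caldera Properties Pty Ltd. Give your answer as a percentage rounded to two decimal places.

90.72%

Astrid reaches Caldera along 4 paths.
Via Rowan: 60% × 42% = 25.2%.
Via Greywick → Rowan: 100% × 40% × 42% = 16.8%.
Via Lumen: 14% × 58% = 8.12%.
Via Greywick → Lumen: 100% × 70% × 58% = 40.6%.
Total: 25.2% + 16.8% + 8.12% + 40.6% = 90.72%.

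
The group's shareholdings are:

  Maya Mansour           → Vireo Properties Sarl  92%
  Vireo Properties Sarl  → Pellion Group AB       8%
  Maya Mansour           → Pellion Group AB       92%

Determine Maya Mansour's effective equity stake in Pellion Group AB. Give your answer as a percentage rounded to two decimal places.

99.36%

Maya reaches Pellion along 2 paths.
Direct stake: 92% = 92%.
Via Vireo: 92% × 8% = 7.36%.
Total: 92% + 7.36% = 99.36%.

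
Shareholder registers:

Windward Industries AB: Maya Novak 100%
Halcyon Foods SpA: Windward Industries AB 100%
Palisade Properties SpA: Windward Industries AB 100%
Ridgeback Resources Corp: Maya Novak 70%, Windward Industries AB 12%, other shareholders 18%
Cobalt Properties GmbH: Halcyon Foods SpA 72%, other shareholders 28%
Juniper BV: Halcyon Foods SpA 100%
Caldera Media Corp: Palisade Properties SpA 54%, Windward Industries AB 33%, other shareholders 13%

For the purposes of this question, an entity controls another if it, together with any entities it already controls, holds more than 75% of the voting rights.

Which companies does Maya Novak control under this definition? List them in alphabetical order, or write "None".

Caldera Media Corp, Halcyon Foods SpA, Juniper BV, Palisade Properties SpA, Ridgeback Resources Corp, Windward Industries AB

Maya holds 100% of Windward, so Maya controls Windward.
Windward holds 100% of Halcyon, so Maya controls Halcyon.
Windward holds 100% of Palisade, so Maya controls Palisade.
Maya and Windward together hold 70% + 12% = 82% of Ridgeback, so Maya controls Ridgeback.
Halcyon holds 100% of Juniper, so Maya controls Juniper.
Palisade and Windward together hold 54% + 33% = 87% of Caldera, so Maya controls Caldera.
No other company's threshold is met.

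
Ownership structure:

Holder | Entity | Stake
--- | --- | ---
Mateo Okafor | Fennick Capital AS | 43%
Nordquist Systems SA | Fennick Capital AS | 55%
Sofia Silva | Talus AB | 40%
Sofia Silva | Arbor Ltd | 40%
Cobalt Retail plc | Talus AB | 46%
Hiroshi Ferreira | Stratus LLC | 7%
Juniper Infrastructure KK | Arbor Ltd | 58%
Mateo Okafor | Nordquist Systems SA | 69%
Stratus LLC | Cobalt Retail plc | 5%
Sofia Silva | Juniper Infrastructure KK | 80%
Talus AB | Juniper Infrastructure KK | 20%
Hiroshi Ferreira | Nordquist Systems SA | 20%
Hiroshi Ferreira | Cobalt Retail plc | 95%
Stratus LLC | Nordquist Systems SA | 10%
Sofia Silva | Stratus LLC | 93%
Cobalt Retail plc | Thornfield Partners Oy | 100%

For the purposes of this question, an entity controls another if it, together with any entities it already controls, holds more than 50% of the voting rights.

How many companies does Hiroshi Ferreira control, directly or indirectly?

2

Hiroshi holds 95% of Cobalt, so Hiroshi controls Cobalt.
Cobalt holds 100% of Thornfield, so Hiroshi controls Thornfield.
No other company's threshold is met.
Hiroshi controls 2 companies.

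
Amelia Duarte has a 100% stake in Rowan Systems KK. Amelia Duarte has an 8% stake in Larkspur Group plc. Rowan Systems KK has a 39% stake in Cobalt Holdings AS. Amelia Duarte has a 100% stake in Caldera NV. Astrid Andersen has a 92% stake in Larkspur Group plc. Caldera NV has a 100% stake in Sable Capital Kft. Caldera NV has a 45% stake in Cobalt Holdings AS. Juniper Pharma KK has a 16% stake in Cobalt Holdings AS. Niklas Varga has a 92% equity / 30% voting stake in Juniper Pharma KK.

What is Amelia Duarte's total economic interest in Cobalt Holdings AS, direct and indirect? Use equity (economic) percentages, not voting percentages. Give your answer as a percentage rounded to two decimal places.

84.00%

Amelia reaches Cobalt along 2 paths.
Via Rowan: 100% × 39% = 39%.
Via Caldera: 100% × 45% = 45%.
Total: 39% + 45% = 84%.
Rounded: 84.00%.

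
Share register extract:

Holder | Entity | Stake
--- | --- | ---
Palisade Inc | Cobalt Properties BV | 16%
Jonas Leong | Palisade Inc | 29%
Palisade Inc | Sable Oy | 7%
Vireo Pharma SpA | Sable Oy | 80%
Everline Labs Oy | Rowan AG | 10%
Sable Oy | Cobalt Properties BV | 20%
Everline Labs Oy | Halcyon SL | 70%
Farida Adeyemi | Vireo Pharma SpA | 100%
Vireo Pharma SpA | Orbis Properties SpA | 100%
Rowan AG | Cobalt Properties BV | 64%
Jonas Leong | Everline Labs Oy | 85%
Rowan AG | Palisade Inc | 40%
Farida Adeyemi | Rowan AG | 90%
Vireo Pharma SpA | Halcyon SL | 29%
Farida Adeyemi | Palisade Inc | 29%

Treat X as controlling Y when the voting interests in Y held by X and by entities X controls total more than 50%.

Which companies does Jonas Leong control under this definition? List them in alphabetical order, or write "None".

Everline Labs Oy, Halcyon SL

Jonas holds 85% of Everline, so Jonas controls Everline.
Everline holds 70% of Halcyon, so Jonas controls Halcyon.
No other company's threshold is met.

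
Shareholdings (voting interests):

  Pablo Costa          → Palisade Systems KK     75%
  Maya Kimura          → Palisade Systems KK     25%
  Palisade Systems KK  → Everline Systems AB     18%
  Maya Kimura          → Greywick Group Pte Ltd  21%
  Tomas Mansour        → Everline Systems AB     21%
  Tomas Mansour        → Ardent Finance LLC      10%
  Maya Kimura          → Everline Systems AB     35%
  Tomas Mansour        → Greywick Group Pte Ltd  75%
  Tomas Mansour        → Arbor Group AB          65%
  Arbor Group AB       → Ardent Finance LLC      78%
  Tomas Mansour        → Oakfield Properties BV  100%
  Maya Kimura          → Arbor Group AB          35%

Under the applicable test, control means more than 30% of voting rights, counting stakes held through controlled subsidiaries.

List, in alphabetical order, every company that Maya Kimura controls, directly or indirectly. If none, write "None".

Arbor Group AB, Ardent Finance LLC, Everline Systems AB

Maya holds 35% of Arbor, so Maya controls Arbor.
Maya holds 35% of Everline, so Maya controls Everline.
Arbor holds 78% of Ardent, so Maya controls Ardent.
No other company's threshold is met.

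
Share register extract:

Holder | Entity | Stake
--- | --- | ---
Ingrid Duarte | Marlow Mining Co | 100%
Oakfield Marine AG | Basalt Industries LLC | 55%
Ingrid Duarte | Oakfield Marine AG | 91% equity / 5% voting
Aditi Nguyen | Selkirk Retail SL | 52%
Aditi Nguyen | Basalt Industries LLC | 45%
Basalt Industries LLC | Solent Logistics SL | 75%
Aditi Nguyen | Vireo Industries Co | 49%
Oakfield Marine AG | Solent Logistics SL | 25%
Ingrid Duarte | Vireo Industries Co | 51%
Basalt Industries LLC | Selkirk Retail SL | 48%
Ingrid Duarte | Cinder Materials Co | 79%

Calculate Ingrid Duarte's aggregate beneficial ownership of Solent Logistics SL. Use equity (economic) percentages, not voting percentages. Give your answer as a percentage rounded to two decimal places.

Ingrid reaches Solent along 2 paths.
Via Oakfield: 91% × 25% = 22.75%.
Via Oakfield → Basalt: 91% × 55% × 75% = 37.5375%.
Total: 22.75% + 37.5375% = 60.2875%.
Rounded: 60.29%.

60.29%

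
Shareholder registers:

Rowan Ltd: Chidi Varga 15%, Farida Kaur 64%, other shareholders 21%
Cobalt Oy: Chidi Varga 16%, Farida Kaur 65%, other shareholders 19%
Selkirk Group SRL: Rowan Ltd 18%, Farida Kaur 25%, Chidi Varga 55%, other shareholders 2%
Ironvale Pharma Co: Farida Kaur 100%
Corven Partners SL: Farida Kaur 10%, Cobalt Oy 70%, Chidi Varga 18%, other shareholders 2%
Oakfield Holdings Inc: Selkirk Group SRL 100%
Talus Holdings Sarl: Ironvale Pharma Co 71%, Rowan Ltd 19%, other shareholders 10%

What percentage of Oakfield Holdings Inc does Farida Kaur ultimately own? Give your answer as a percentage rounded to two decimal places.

Farida reaches Oakfield along 2 paths.
Via Rowan → Selkirk: 64% × 18% × 100% = 11.52%.
Via Selkirk: 25% × 100% = 25%.
Total: 11.52% + 25% = 36.52%.

36.52%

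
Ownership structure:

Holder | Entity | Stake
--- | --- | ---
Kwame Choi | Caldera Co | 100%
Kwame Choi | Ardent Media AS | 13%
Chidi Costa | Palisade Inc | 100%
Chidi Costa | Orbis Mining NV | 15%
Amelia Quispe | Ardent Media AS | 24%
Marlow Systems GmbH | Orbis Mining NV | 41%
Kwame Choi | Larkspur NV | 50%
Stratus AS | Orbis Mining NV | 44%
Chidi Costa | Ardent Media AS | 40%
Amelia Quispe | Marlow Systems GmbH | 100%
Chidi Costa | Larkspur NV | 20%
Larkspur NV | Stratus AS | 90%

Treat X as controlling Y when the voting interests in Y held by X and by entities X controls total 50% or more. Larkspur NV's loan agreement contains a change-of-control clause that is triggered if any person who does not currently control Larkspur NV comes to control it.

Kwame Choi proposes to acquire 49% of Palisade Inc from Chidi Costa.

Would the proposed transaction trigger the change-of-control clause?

The purchase adds only to Kwame's holdings (Chidi's stake shrinks), so Kwame is the only person who could newly come to control Larkspur.
Kwame holds 50% of Larkspur, so Kwame controls Larkspur.
So Kwame already controls Larkspur before the transaction.
After the purchase, Kwame holds 49% of Palisade directly, and Chidi's stake falls to 51%.
Kwame controlled Larkspur already, so this is not a new person acquiring control; every other person's position is unchanged or reduced.
No new person acquires control, so the clause is not triggered.

No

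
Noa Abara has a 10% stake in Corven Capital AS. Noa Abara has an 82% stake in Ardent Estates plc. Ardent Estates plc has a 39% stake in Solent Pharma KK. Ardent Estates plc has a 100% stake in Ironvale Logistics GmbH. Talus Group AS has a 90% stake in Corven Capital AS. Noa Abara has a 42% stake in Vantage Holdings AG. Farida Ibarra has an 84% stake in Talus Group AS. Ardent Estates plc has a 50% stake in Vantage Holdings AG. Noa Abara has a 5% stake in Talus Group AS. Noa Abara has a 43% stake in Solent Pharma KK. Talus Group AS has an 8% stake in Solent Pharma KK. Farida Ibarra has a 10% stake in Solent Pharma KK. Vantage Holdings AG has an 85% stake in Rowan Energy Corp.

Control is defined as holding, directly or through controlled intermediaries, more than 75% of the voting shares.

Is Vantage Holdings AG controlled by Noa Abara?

Yes

Noa holds 82% of Ardent, so Noa controls Ardent.
Noa and Ardent together hold 42% + 50% = 92% of Vantage, so Noa controls Vantage.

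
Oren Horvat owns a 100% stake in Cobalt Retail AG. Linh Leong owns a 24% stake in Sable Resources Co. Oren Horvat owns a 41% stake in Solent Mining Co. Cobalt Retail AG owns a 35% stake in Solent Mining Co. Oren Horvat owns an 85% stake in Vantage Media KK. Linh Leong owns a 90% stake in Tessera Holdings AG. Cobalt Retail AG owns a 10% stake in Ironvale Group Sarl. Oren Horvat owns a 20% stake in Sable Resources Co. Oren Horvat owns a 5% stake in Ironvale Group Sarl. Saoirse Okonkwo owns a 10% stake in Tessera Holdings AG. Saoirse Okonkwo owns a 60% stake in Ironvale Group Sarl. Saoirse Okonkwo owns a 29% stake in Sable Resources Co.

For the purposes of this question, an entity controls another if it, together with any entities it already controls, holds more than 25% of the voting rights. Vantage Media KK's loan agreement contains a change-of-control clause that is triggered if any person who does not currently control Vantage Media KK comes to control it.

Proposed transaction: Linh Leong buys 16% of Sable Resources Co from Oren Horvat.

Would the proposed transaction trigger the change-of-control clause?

The purchase adds only to Linh's holdings (Oren's stake shrinks), so Linh is the only person who could newly come to control Vantage.
Linh holds 90% of Tessera, so Linh controls Tessera.
Neither Linh nor any entity Linh controls holds any voting interest in Vantage.
So before the transaction, Linh does not control Vantage.
After the purchase, Linh's direct stake in Sable rises to 24% + 16% = 40%, and Oren's stake falls to 4%.
Linh holds 40% of Sable, so Linh controls Sable.
After the transaction, neither Linh nor any entity Linh controls holds a voting interest in Vantage, so Linh still does not control it.
No new person acquires control, so the clause is not triggered.

No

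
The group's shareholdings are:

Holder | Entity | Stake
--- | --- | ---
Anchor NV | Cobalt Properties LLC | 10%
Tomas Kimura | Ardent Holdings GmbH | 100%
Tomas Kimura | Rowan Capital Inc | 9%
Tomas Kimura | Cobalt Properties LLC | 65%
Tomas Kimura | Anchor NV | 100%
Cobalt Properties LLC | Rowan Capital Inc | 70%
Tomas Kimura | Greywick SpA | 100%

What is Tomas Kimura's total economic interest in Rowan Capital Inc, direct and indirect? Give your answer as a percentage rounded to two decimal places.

Tomas reaches Rowan along 3 paths.
Via Anchor → Cobalt: 100% × 10% × 70% = 7%.
Via Cobalt: 65% × 70% = 45.5%.
Direct stake: 9% = 9%.
Total: 7% + 45.5% + 9% = 61.5%.
Rounded: 61.50%.

61.50%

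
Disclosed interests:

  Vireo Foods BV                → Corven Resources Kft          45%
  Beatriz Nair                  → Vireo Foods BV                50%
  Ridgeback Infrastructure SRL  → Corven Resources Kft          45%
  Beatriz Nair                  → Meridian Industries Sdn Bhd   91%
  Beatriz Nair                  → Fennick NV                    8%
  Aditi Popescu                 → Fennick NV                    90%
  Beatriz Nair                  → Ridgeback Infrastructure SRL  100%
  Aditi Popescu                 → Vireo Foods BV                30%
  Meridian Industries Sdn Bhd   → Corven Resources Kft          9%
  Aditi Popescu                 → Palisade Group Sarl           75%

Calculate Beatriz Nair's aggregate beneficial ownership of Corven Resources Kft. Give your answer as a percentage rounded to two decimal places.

Beatriz reaches Corven along 3 paths.
Via Meridian: 91% × 9% = 8.19%.
Via Vireo: 50% × 45% = 22.5%.
Via Ridgeback: 100% × 45% = 45%.
Total: 8.19% + 22.5% + 45% = 75.69%.

75.69%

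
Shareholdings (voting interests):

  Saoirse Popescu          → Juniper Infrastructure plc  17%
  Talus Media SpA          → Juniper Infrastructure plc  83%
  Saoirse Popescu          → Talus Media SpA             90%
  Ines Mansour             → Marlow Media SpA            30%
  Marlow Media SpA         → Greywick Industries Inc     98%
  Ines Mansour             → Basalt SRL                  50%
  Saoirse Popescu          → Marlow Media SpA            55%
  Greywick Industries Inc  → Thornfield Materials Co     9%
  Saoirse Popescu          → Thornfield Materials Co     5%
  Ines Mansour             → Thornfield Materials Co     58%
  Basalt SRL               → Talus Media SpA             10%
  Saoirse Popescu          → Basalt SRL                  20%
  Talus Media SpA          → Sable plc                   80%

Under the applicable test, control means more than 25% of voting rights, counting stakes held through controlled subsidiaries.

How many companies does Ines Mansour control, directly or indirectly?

Ines holds 50% of Basalt, so Ines controls Basalt.
Ines holds 30% of Marlow, so Ines controls Marlow.
Marlow holds 98% of Greywick, so Ines controls Greywick.
Greywick and Ines together hold 9% + 58% = 67% of Thornfield, so Ines controls Thornfield.
No other company's threshold is met.
Ines controls 4 companies.

4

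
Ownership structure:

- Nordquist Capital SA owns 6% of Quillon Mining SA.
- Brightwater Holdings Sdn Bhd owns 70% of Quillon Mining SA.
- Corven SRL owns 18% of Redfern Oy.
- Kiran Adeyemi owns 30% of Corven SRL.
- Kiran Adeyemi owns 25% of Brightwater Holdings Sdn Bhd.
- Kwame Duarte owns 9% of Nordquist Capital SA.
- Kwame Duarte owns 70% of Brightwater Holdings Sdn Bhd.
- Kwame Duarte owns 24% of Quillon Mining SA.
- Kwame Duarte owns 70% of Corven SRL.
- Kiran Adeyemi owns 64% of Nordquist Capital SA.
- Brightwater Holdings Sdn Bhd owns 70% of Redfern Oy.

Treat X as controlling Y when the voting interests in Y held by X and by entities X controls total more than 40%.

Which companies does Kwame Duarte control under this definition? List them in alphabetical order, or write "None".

Kwame holds 70% of Corven, so Kwame controls Corven.
Kwame holds 70% of Brightwater, so Kwame controls Brightwater.
Brightwater and Kwame together hold 70% + 24% = 94% of Quillon, so Kwame controls Quillon.
Corven and Brightwater together hold 18% + 70% = 88% of Redfern, so Kwame controls Redfern.
No other company's threshold is met.

Brightwater Holdings Sdn Bhd, Corven SRL, Quillon Mining SA, Redfern Oy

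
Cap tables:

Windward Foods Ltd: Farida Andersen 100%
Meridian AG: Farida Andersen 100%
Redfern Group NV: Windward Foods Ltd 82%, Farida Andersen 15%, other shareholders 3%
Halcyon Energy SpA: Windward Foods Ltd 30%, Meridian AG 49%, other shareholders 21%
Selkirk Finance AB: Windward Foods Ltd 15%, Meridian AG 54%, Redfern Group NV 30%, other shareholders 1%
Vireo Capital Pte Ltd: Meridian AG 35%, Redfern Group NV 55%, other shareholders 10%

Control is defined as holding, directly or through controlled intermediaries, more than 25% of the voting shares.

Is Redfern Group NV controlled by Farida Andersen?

Farida holds 100% of Windward, so Farida controls Windward.
Windward and Farida together hold 82% + 15% = 97% of Redfern, so Farida controls Redfern.

Yes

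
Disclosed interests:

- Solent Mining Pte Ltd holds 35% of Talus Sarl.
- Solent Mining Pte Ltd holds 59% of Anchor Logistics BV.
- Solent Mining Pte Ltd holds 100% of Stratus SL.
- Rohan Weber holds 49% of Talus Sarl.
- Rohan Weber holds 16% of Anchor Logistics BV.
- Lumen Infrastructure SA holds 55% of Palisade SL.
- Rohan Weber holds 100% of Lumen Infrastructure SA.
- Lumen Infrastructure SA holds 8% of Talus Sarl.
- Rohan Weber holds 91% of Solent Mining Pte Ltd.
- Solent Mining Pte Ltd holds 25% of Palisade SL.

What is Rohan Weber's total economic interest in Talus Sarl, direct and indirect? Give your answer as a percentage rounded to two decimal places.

88.85%

Rohan reaches Talus along 3 paths.
Via Lumen: 100% × 8% = 8%.
Via Solent: 91% × 35% = 31.85%.
Direct stake: 49% = 49%.
Total: 8% + 31.85% + 49% = 88.85%.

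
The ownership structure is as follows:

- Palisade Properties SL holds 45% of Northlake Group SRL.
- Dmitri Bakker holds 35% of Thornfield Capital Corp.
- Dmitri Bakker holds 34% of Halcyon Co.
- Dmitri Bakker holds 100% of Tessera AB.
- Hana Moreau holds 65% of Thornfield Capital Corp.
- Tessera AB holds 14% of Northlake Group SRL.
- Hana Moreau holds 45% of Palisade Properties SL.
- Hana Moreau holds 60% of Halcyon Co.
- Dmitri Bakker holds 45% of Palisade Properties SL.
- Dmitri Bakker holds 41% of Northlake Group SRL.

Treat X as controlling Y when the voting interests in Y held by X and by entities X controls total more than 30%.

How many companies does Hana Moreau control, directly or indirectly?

Hana holds 60% of Halcyon, so Hana controls Halcyon.
Hana holds 45% of Palisade, so Hana controls Palisade.
Hana holds 65% of Thornfield, so Hana controls Thornfield.
Palisade holds 45% of Northlake, so Hana controls Northlake.
No other company's threshold is met.
Hana controls 4 companies.

4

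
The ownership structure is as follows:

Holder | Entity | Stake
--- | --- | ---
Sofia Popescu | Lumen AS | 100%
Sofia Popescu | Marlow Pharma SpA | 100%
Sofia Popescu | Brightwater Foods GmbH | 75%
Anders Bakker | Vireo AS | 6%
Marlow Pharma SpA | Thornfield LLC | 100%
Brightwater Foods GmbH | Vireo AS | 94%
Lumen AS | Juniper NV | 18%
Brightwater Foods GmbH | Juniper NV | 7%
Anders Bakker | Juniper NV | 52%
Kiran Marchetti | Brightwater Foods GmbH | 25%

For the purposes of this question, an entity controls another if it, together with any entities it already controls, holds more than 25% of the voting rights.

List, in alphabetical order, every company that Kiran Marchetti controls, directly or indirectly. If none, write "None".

Kiran's largest direct stake is 25% in Brightwater, which does not meet the threshold.

None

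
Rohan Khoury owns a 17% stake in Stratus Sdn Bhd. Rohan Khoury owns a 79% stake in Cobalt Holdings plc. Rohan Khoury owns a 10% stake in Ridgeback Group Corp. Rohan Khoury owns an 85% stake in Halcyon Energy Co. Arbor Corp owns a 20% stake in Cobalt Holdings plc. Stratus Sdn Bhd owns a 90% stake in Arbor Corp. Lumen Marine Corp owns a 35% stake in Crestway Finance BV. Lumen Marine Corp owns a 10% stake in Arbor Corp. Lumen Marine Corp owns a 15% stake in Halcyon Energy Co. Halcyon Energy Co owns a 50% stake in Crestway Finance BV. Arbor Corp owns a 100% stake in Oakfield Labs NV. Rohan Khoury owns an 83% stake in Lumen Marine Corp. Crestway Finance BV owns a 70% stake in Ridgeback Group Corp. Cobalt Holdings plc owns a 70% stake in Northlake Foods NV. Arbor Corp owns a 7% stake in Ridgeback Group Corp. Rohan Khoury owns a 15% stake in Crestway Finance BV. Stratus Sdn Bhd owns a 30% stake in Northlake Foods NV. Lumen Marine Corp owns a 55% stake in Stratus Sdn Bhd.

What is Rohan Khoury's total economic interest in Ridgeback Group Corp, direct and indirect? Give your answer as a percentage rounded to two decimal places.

79.47%

Rohan reaches Ridgeback along 8 paths.
Via Crestway: 15% × 70% = 10.5%.
Via Lumen → Halcyon → Crestway: 83% × 15% × 50% × 70% = 4.3575%.
Via Halcyon → Crestway: 85% × 50% × 70% = 29.75%.
Via Lumen → Crestway: 83% × 35% × 70% = 20.335%.
Via Lumen → Arbor: 83% × 10% × 7% = 0.581%.
Via Lumen → Stratus → Arbor: 83% × 55% × 90% × 7% = 2.87595%.
Via Stratus → Arbor: 17% × 90% × 7% = 1.071%.
Direct stake: 10% = 10%.
Total: 10.5% + 4.3575% + 29.75% + 20.335% + 0.581% + 2.87595% + 1.071% + 10% = 79.47045%.
Rounded: 79.47%.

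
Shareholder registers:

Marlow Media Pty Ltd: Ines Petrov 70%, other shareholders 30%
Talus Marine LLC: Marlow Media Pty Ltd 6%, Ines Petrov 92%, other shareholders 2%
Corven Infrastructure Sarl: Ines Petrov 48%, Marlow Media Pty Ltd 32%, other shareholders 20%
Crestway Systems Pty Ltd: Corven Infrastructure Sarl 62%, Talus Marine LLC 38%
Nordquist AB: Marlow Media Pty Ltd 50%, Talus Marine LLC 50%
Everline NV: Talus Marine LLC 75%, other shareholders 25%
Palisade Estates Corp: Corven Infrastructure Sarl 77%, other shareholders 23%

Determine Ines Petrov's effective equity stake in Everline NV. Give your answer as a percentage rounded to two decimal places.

72.15%

Ines reaches Everline along 2 paths.
Via Marlow → Talus: 70% × 6% × 75% = 3.15%.
Via Talus: 92% × 75% = 69%.
Total: 3.15% + 69% = 72.15%.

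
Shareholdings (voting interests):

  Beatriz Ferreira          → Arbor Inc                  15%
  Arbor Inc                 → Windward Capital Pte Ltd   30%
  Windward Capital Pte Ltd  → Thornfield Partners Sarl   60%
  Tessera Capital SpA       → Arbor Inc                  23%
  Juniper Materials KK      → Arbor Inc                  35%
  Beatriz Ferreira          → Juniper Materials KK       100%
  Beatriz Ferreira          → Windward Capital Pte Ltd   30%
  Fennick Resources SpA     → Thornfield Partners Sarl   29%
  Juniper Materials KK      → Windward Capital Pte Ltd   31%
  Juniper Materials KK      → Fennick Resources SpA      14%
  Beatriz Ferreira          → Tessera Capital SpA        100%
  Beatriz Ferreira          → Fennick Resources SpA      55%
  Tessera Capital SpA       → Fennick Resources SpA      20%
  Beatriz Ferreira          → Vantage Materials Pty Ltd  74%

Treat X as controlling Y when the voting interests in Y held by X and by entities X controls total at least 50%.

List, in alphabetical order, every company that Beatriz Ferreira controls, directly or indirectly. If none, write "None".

Arbor Inc, Fennick Resources SpA, Juniper Materials KK, Tessera Capital SpA, Thornfield Partners Sarl, Vantage Materials Pty Ltd, Windward Capital Pte Ltd

Beatriz holds 100% of Tessera, so Beatriz controls Tessera.
Beatriz holds 100% of Juniper, so Beatriz controls Juniper.
Tessera and Beatriz and Juniper together hold 20% + 55% + 14% = 89% of Fennick, so Beatriz controls Fennick.
Juniper and Tessera and Beatriz together hold 35% + 23% + 15% = 73% of Arbor, so Beatriz controls Arbor.
Beatriz holds 74% of Vantage, so Beatriz controls Vantage.
Juniper and Beatriz and Arbor together hold 31% + 30% + 30% = 91% of Windward, so Beatriz controls Windward.
Fennick and Windward together hold 29% + 60% = 89% of Thornfield, so Beatriz controls Thornfield.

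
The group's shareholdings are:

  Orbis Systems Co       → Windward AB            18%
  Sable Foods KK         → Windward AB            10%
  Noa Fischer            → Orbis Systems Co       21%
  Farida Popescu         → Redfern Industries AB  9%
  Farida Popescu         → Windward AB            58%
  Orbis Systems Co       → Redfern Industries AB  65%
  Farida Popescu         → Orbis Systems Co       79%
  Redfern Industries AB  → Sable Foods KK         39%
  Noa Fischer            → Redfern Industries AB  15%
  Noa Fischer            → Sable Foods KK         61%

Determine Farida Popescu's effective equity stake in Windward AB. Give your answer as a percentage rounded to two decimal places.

Farida reaches Windward along 4 paths.
Direct stake: 58% = 58%.
Via Redfern → Sable: 9% × 39% × 10% = 0.351%.
Via Orbis → Redfern → Sable: 79% × 65% × 39% × 10% = 2.00265%.
Via Orbis: 79% × 18% = 14.22%.
Total: 58% + 0.351% + 2.00265% + 14.22% = 74.57365%.
Rounded: 74.57%.

74.57%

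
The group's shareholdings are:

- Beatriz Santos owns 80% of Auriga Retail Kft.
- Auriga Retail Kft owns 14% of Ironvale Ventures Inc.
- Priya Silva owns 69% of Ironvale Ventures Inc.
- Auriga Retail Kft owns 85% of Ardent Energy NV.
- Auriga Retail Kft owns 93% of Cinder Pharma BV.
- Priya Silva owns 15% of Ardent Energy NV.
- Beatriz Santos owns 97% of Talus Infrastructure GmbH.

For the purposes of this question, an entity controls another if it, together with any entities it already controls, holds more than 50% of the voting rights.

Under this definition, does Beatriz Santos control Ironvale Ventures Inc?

Beatriz holds 80% of Auriga, so Beatriz controls Auriga.
Beatriz holds 97% of Talus, so Beatriz controls Talus.
Auriga holds 85% of Ardent, so Beatriz controls Ardent.
Auriga holds 93% of Cinder, so Beatriz controls Cinder.
In Ironvale, Beatriz's side holds only 14%, not > 50%.
So Beatriz does not control Ironvale.

No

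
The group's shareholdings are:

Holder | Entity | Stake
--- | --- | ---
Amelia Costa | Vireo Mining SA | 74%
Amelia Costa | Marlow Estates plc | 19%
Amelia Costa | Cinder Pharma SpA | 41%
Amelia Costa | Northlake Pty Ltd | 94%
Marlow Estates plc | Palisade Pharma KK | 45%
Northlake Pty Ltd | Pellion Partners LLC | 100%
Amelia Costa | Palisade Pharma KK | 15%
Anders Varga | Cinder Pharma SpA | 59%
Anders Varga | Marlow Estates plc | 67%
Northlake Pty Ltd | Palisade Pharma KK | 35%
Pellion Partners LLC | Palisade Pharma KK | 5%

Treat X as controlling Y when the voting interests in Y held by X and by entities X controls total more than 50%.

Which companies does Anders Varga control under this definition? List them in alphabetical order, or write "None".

Cinder Pharma SpA, Marlow Estates plc

Anders holds 67% of Marlow, so Anders controls Marlow.
Anders holds 59% of Cinder, so Anders controls Cinder.
No other company's threshold is met.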